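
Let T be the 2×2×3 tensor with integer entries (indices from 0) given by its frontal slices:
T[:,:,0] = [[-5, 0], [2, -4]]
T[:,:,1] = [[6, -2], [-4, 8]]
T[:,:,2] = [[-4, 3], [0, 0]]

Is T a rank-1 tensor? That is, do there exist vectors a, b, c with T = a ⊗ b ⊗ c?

The mode-3 unfolding of T (rows indexed by k, columns by (i,j) = (0,0), (0,1), (1,0), (1,1)) is [[-5, 0, 2, -4], [6, -2, -4, 8], [-4, 3, 0, 0]].
There the 3×3 minor on rows k ∈ {0, 1, 2}, columns (i,j) ∈ {(0,0), (0,1), (1,0)} is det [[-5, 0, 2], [6, -2, -4], [-4, 3, 0]] = -40 ≠ 0, so this unfolding has rank ≥ 3; CP rank is at least every unfolding rank, so rank(T) ≥ 3.
In particular rank(T) ≥ 3 > 1, so T is not rank-1.

No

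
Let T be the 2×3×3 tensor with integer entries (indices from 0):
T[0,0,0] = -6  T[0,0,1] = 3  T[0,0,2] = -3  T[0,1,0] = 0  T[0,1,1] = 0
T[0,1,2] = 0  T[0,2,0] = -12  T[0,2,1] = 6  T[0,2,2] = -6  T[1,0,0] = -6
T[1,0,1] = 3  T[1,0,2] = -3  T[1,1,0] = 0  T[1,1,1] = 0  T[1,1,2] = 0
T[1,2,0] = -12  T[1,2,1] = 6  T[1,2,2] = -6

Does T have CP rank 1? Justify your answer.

Yes

If T = a ⊗ b ⊗ c then every fibre of T is a multiple of the corresponding factor, so read the factors off the fibres through the nonzero entry T[0,0,0] = -6.
The mode-1 fibre T[:,0,0] = [-6, -6] gives a = [1, 1] (primitive direction); the mode-2 fibre T[0,:,0] = [-6, 0, -12] gives b = [1, 0, 2]; then c[k] = T[0,0,k] / (a[0]·b[0]) = [-6, 3, -3] / 1 = [-6, 3, -3].
Expanding [1, 1] ⊗ [1, 0, 2] ⊗ [-6, 3, -3] reproduces all 18 entries of T, so T = [1, 1] ⊗ [1, 0, 2] ⊗ [-6, 3, -3] and rank(T) ≤ 1.
Equivalently every frontal slice T[:,:,k] is c[k] times the rank-1 matrix [1, 1] ⊗ [1, 0, 2]. So T has rank 1 (it is nonzero).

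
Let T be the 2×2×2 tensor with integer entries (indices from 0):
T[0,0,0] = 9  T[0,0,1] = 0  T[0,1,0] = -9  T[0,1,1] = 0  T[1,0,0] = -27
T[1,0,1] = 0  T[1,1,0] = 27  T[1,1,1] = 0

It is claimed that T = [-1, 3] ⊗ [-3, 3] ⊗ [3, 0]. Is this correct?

Yes

Reconstruct entrywise from the claimed factors. For example, T[0,0,1] = 0 and Σₗ aₗ[0]bₗ[0]cₗ[1] = (-1)·(-3)·(0) = 0; checking all 8 entries, every one matches. The claim holds.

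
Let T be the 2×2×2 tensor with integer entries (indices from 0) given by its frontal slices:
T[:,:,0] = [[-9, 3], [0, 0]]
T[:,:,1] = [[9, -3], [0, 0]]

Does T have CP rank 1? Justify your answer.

Yes

The mode-1 fibre T[:,0,0] = [-9, 0] gives a = [1, 0] (primitive direction); the mode-2 fibre T[0,:,0] = [-9, 3] gives b = [3, -1]; then c[k] = T[0,0,k] / (a[0]·b[0]) = [-9, 9] / 3 = [-3, 3].
Expanding [1, 0] ⊗ [3, -1] ⊗ [-3, 3] reproduces all 8 entries of T, so T = [1, 0] ⊗ [3, -1] ⊗ [-3, 3] and rank(T) ≤ 1.
Equivalently every frontal slice T[:,:,k] is c[k] times the rank-1 matrix [1, 0] ⊗ [3, -1]. So T has rank 1 (it is nonzero).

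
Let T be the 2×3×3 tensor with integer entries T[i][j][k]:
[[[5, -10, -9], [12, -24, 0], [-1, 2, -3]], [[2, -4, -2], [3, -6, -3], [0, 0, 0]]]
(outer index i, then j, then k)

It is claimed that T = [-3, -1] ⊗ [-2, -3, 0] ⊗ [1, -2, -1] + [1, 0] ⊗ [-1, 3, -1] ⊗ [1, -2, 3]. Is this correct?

Reconstruct entrywise from the claimed factors. For example, T[1,2,1] = 0 and Σₗ aₗ[1]bₗ[2]cₗ[1] = (-1)·(0)·(-2) + (0)·(-1)·(-2) = 0; checking all 18 entries, every one matches. The claim holds.

Yes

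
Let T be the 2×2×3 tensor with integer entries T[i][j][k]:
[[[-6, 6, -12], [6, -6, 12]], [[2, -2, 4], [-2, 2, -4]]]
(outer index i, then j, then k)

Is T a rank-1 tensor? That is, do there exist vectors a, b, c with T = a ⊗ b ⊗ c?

If T = a ⊗ b ⊗ c then every fibre of T is a multiple of the corresponding factor, so read the factors off the fibres through the nonzero entry T[0,0,0] = -6.
The mode-1 fibre T[:,0,0] = [-6, 2] gives a = [3, -1] (primitive direction); the mode-2 fibre T[0,:,0] = [-6, 6] gives b = [1, -1]; then c[k] = T[0,0,k] / (a[0]·b[0]) = [-6, 6, -12] / 3 = [-2, 2, -4].
Expanding [3, -1] ⊗ [1, -1] ⊗ [-2, 2, -4] reproduces all 12 entries of T, so T = [3, -1] ⊗ [1, -1] ⊗ [-2, 2, -4] and rank(T) ≤ 1.
Equivalently every frontal slice T[:,:,k] is c[k] times the rank-1 matrix [3, -1] ⊗ [1, -1]. So T has rank 1 (it is nonzero).

Yes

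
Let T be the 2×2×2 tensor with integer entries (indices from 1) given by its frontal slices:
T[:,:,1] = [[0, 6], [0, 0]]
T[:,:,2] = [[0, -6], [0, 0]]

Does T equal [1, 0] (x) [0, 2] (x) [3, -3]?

Reconstruct entrywise from the claimed factors. For example, T[2,1,2] = 0 and Σₗ aₗ[2]bₗ[1]cₗ[2] = (0)·(0)·(-3) = 0; checking all 8 entries, every one matches. The claim holds.

Yes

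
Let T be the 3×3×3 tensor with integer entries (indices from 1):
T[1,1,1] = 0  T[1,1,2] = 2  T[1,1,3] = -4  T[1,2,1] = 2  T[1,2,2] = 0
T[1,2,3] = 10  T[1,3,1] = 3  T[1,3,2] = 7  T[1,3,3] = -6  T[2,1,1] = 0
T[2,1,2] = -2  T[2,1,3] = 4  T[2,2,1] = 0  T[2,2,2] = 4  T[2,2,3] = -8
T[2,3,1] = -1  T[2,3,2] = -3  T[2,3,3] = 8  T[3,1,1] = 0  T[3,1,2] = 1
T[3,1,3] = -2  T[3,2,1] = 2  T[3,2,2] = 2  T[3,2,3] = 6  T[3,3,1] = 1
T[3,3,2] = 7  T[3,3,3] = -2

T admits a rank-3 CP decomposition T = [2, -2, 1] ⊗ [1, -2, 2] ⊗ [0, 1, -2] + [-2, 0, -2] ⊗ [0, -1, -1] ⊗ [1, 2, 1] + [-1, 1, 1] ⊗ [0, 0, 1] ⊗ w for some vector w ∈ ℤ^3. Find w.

w = [-1, 1, 0]

Subtract the known terms from T to get the rank-1 residual R = [-1, 1, 1] ⊗ [0, 0, 1] ⊗ w, so R[i,j,k] = a[i]·b[j]·w[k]. Pick indices with nonzero a[1]·b[3] = (-1)·(1) = -1. Only the fibre through (1,3,·) is needed: R[1,3,:] = T[1,3,:] − Σₗ aₗ[1]bₗ[3]cₗ = [3, 7, -6] − (2)·(2)·[0, 1, -2] − (-2)·(-1)·[1, 2, 1] = [1, -1, 0]. Then w[k] = R[1,3,k] / -1 for each k, giving w = [1, -1, 0] / -1 = [-1, 1, 0].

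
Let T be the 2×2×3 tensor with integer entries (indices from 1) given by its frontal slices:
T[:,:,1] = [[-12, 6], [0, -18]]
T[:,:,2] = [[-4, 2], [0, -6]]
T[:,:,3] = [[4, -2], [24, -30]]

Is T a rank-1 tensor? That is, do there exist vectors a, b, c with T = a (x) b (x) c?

No

The mode-3 unfolding of T (rows indexed by k, columns by (i,j) = (1,1), (1,2), (2,1), (2,2)) is [[-12, 6, 0, -18], [-4, 2, 0, -6], [4, -2, 24, -30]].
There the 2×2 minor on rows k ∈ {1, 3}, columns (i,j) ∈ {(1,1), (2,1)} is det [[-12, 0], [4, 24]] = -288 ≠ 0, so this unfolding has rank ≥ 2; CP rank is at least every unfolding rank, so rank(T) ≥ 2.
In particular rank(T) ≥ 2 > 1, so T is not rank-1.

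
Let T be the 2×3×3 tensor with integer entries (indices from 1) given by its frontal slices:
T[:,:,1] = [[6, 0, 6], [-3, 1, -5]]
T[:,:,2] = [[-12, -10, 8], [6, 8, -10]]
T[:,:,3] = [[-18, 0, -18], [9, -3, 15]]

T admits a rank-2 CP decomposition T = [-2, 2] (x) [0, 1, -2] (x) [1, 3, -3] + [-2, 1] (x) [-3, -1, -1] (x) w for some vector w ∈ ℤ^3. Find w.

Subtract the known terms from T to get the rank-1 residual R = [-2, 1] (x) [-3, -1, -1] (x) w, so R[i,j,k] = a[i]·b[j]·w[k]. Pick indices with nonzero a[1]·b[1] = (-2)·(-3) = 6. Only the fibre through (1,1,·) is needed: R[1,1,:] = T[1,1,:] − Σₗ aₗ[1]bₗ[1]cₗ = [6, -12, -18] − (-2)·(0)·[1, 3, -3] = [6, -12, -18]. Then w[k] = R[1,1,k] / 6 for each k, giving w = [6, -12, -18] / 6 = [1, -2, -3].

w = [1, -2, -3]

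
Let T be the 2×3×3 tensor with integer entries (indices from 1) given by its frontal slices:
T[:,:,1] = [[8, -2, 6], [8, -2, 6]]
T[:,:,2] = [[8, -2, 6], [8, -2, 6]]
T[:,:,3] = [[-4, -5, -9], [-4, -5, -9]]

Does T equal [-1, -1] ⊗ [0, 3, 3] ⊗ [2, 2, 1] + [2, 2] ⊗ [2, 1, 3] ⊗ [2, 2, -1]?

Yes

Reconstruct entrywise from the claimed factors. For example, T[2,2,1] = -2 and Σₗ aₗ[2]bₗ[2]cₗ[1] = (-1)·(3)·(2) + (2)·(1)·(2) = -2; checking all 18 entries, every one matches. The claim holds.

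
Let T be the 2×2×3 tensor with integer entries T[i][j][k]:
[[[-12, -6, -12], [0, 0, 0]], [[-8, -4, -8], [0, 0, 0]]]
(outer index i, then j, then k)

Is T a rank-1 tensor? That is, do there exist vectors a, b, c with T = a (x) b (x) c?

If T = a (x) b (x) c then every fibre of T is a multiple of the corresponding factor, so read the factors off the fibres through the nonzero entry T[0,0,0] = -12.
The mode-1 fibre T[:,0,0] = [-12, -8] gives a = [3, 2] (primitive direction); the mode-2 fibre T[0,:,0] = [-12, 0] gives b = [1, 0]; then c[k] = T[0,0,k] / (a[0]·b[0]) = [-12, -6, -12] / 3 = [-4, -2, -4].
Expanding [3, 2] (x) [1, 0] (x) [-4, -2, -4] reproduces all 12 entries of T, so T = [3, 2] (x) [1, 0] (x) [-4, -2, -4] and rank(T) ≤ 1.
Equivalently every frontal slice T[:,:,k] is c[k] times the rank-1 matrix [3, 2] (x) [1, 0]. So T has rank 1 (it is nonzero).

Yes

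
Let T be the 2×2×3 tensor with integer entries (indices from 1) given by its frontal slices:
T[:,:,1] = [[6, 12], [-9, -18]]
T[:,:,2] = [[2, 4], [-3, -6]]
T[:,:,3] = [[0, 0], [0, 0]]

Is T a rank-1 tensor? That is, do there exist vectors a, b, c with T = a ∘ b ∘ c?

Yes

The mode-1 fibre T[:,1,1] = [6, -9] gives a = [2, -3] (primitive direction); the mode-2 fibre T[1,:,1] = [6, 12] gives b = [1, 2]; then c[k] = T[1,1,k] / (a[1]·b[1]) = [6, 2, 0] / 2 = [3, 1, 0].
Expanding [2, -3] ∘ [1, 2] ∘ [3, 1, 0] reproduces all 12 entries of T, so T = [2, -3] ∘ [1, 2] ∘ [3, 1, 0] and rank(T) ≤ 1.
Equivalently every frontal slice T[:,:,k] is c[k] times the rank-1 matrix [2, -3] ∘ [1, 2]. So T has rank 1 (it is nonzero).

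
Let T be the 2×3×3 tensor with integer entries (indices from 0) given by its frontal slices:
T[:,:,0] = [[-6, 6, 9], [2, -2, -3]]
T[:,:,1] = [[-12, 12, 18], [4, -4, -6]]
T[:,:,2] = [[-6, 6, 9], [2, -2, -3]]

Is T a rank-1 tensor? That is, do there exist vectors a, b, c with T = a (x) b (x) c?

Yes

If T = a (x) b (x) c then every fibre of T is a multiple of the corresponding factor, so read the factors off the fibres through the nonzero entry T[0,0,0] = -6.
The mode-1 fibre T[:,0,0] = [-6, 2] gives a = [3, -1] (primitive direction); the mode-2 fibre T[0,:,0] = [-6, 6, 9] gives b = [2, -2, -3]; then c[k] = T[0,0,k] / (a[0]·b[0]) = [-6, -12, -6] / 6 = [-1, -2, -1].
Expanding [3, -1] (x) [2, -2, -3] (x) [-1, -2, -1] reproduces all 18 entries of T, so T = [3, -1] (x) [2, -2, -3] (x) [-1, -2, -1] and rank(T) ≤ 1.
Equivalently every frontal slice T[:,:,k] is c[k] times the rank-1 matrix [3, -1] (x) [2, -2, -3]. So T has rank 1 (it is nonzero).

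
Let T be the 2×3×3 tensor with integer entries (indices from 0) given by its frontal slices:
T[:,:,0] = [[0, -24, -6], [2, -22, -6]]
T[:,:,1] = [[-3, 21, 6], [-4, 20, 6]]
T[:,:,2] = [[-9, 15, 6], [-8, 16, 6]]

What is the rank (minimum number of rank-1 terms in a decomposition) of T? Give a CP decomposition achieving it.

rank(T) = 2

Lower bound: the mode-1 unfolding of T (rows indexed by i, columns by (j,k) = (0,0), (0,1), (0,2), (1,0), (1,1), (1,2), (2,0), (2,1), (2,2)) is [[0, -3, -9, -24, 21, 15, -6, 6, 6], [2, -4, -8, -22, 20, 16, -6, 6, 6]].
There the 2×2 minor on rows i ∈ {0, 1}, columns (j,k) ∈ {(0,0), (0,1)} is det [[0, -3], [2, -4]] = 6 ≠ 0, so this unfolding has rank ≥ 2; CP rank is at least every unfolding rank, so rank(T) ≥ 2. (Flattening ranks never certify an upper bound on CP rank; for that we must actually write T with 2 rank-1 terms.)
Upper bound — finding two terms. Write S_k = T[:,:,k] for the frontal slices: S₀ = [[0, -24, -6], [2, -22, -6]], S₁ = [[-3, 21, 6], [-4, 20, 6]], S₂ = [[-9, 15, 6], [-8, 16, 6]].
If T = a₁ ∘ b₁ ∘ c₁ + a₂ ∘ b₂ ∘ c₂ then each S_k = c₁[k]·a₁b₁ᵀ + c₂[k]·a₂b₂ᵀ. S₀ and S₁ are linearly independent, so a₁b₁ᵀ and a₂b₂ᵀ must span the same plane of matrices: they are the rank-1 matrices of the form x·S₀ + y·S₁.
The 2×2 minor of x·S₀ + y·S₁ on rows {0,1}, columns {0,1} is 48·x² − 72·xy + 24·y² = 24·(2·x − y)(x − y), vanishing at (x:y) = (1:2) and (1:1).
M₁ = S₀ + 2·S₁ = [[-6, 18, 6], [-6, 18, 6]] = (-6)·(1, 1)(1, -3, -1)ᵀ and M₂ = S₀ + S₁ = [[-3, -3, 0], [-2, -2, 0]] = −(3, 2)(1, 1, 0)ᵀ, so take a₁ = (1, 1), b₁ = (1, -3, -1), a₂ = (3, 2), b₂ = (1, 1, 0).
Each slice is an integer combination of E₁ = a₁b₁ᵀ and E₂ = a₂b₂ᵀ: S₀ = 6·E₁ − 2·E₂, S₁ = −6·E₁ + E₂, S₂ = −6·E₁ − E₂; reading off coefficients, c₁ = (6, -6, -6) and c₂ = (-2, 1, -1).
Hence T = (1, 1) ∘ (1, -3, -1) ∘ (6, -6, -6) + (3, 2) ∘ (1, 1, 0) ∘ (-2, 1, -1), so rank(T) ≤ 2.
These bounds meet, so rank(T) = 2.
Check entry T[1,2,2] = 6: (1)·(-1)·(-6) + (2)·(0)·(-1) = 6.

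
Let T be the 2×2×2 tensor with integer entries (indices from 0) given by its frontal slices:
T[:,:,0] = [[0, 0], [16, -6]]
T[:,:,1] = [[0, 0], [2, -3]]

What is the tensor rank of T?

Lower bound: the mode-3 unfolding of T (rows indexed by k, columns by (i,j) = (0,0), (0,1), (1,0), (1,1)) is [[0, 0, 16, -6], [0, 0, 2, -3]].
There the 2×2 minor on rows k ∈ {0, 1}, columns (i,j) ∈ {(1,0), (1,1)} is det [[16, -6], [2, -3]] = -36 ≠ 0, so this unfolding has rank ≥ 2; CP rank is at least every unfolding rank, so rank(T) ≥ 2. (This is only a lower bound: in general the CP rank may exceed every unfolding rank, so we still need to exhibit 2 rank-1 terms summing to T.)
Upper bound — finding two terms. Every mode-1 slice of T is a multiple of one matrix: T[i,:,:] = a[i]·M with a = [0, 1] and M = [[16, 2], [-6, -3]] (rows indexed by j, columns by k). So it suffices to write M as a sum of two rank-1 matrices.
Splitting M by its rows (j = 0, 1), M = [1, 0][16, 2]ᵀ + [0, 1][-6, -3]ᵀ.
Hence T = [0, 1] ⊗ [1, 0] ⊗ [16, 2] + [0, 1] ⊗ [0, 1] ⊗ [-6, -3], so rank(T) ≤ 2.
These bounds meet, so rank(T) = 2.

2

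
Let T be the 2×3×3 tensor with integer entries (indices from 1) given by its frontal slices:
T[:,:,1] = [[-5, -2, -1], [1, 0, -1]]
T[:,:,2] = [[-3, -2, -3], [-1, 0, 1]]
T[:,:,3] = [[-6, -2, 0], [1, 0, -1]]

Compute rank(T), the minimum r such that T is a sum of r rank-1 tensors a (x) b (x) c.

Lower bound: the mode-3 unfolding of T (rows indexed by k, columns by (i,j) = (1,1), (1,2), (1,3), (2,1), (2,2), (2,3)) is [[-5, -2, -1, 1, 0, -1], [-3, -2, -3, -1, 0, 1], [-6, -2, 0, 1, 0, -1]].
There the 3×3 minor on rows k ∈ {1, 2, 3}, columns (i,j) ∈ {(1,1), (1,2), (2,1)} is det [[-5, -2, 1], [-3, -2, -1], [-6, -2, 1]] = -4 ≠ 0, so this unfolding has rank ≥ 3; CP rank is at least every unfolding rank, so rank(T) ≥ 3. (Flattening ranks never certify an upper bound on CP rank; for that we must actually write T with 3 rank-1 terms.)
Upper bound: T is a sum of 3 rank-1 terms, T = [0, 1] (x) [1, 0, -1] (x) [1, -1, 1] + [1, 0] (x) [1, 0, -1] (x) [-1, 1, -2] + [1, 0] (x) [2, 1, 1] (x) [-2, -2, -2] (written with every a and b primitive with positive leading entry and the scale carried by c; CP decompositions are not unique, and this one is verified by expanding entrywise), so rank(T) ≤ 3.
These bounds meet, so rank(T) = 3.

3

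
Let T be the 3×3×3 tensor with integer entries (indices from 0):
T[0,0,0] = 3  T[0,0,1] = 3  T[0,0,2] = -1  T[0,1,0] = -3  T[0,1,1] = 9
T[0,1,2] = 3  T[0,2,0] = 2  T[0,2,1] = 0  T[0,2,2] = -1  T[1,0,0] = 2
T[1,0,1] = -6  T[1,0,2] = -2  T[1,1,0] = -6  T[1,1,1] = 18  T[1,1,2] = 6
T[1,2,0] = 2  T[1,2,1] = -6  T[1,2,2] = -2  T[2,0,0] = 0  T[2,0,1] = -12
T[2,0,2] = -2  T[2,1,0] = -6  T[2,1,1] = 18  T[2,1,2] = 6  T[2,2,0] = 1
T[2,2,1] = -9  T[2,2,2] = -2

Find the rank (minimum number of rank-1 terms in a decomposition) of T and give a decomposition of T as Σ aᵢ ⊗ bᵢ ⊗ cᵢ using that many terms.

rank(T) = 2

Lower bound: the mode-1 unfolding of T (rows indexed by i, columns by (j,k) = (0,0), (0,1), (0,2), (1,0), (1,1), (1,2), (2,0), (2,1), (2,2)) is [[3, 3, -1, -3, 9, 3, 2, 0, -1], [2, -6, -2, -6, 18, 6, 2, -6, -2], [0, -12, -2, -6, 18, 6, 1, -9, -2]].
There the 2×2 minor on rows i ∈ {0, 1}, columns (j,k) ∈ {(0,0), (0,1)} is det [[3, 3], [2, -6]] = -24 ≠ 0, so this unfolding has rank ≥ 2; CP rank is at least every unfolding rank, so rank(T) ≥ 2. (Unfolding ranks only ever bound the CP rank from below — rank(T) can be strictly larger than all of them — so the matching upper bound has to come from an explicit 2-term decomposition.)
Upper bound — finding two terms. Write S_k = T[:,:,k] for the frontal slices: S₀ = [[3, -3, 2], [2, -6, 2], [0, -6, 1]], S₁ = [[3, 9, 0], [-6, 18, -6], [-12, 18, -9]], S₂ = [[-1, 3, -1], [-2, 6, -2], [-2, 6, -2]].
If T = a₁ ⊗ b₁ ⊗ c₁ + a₂ ⊗ b₂ ⊗ c₂ then each S_k = c₁[k]·a₁b₁ᵀ + c₂[k]·a₂b₂ᵀ. S₀ and S₁ are linearly independent, so a₁b₁ᵀ and a₂b₂ᵀ must span the same plane of matrices: they are the rank-1 matrices of the form x·S₀ + y·S₁.
The 2×2 minor of x·S₀ + y·S₁ on rows {0,1}, columns {0,1} is −12·x² + 108·y² = (-12)·(x − 3·y)(x + 3·y), vanishing at (x:y) = (3:1) and (3:-1).
M₁ = 3·S₀ + S₁ = [[12, 0, 6], [0, 0, 0], [-12, 0, -6]] = 6·[1, 0, -1][2, 0, 1]ᵀ and M₂ = 3·S₀ − S₁ = [[6, -18, 6], [12, -36, 12], [12, -36, 12]] = 6·[1, 2, 2][1, -3, 1]ᵀ, so take a₁ = [1, 0, -1], b₁ = [2, 0, 1], a₂ = [1, 2, 2], b₂ = [1, -3, 1].
Each slice is an integer combination of E₁ = a₁b₁ᵀ and E₂ = a₂b₂ᵀ: S₀ = E₁ + E₂, S₁ = 3·E₁ − 3·E₂, S₂ = −E₂; reading off coefficients, c₁ = [1, 3, 0] and c₂ = [1, -3, -1].
Hence T = [1, 0, -1] ⊗ [2, 0, 1] ⊗ [1, 3, 0] + [1, 2, 2] ⊗ [1, -3, 1] ⊗ [1, -3, -1], so rank(T) ≤ 2.
These bounds meet, so rank(T) = 2.
Check entry T[1,1,0] = -6: (0)·(0)·(1) + (2)·(-3)·(1) = -6.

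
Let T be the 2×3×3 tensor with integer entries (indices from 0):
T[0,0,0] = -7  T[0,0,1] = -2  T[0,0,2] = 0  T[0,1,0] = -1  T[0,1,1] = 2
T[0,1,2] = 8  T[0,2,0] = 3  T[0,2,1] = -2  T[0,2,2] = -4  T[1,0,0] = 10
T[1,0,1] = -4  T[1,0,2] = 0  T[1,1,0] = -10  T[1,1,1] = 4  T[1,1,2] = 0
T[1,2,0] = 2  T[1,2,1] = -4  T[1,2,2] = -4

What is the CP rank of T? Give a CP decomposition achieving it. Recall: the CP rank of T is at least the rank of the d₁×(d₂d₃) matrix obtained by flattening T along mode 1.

rank(T) = 3

Lower bound: the mode-2 unfolding of T (rows indexed by j, columns by (i,k) = (0,0), (0,1), (0,2), (1,0), (1,1), (1,2)) is [[-7, -2, 0, 10, -4, 0], [-1, 2, 8, -10, 4, 0], [3, -2, -4, 2, -4, -4]].
There the 3×3 minor on rows j ∈ {0, 1, 2}, columns (i,k) ∈ {(0,0), (0,1), (0,2)} is det [[-7, -2, 0], [-1, 2, 8], [3, -2, -4]] = -96 ≠ 0, so this unfolding has rank ≥ 3; CP rank is at least every unfolding rank, so rank(T) ≥ 3. (Flattening ranks never certify an upper bound on CP rank; for that we must actually write T with 3 rank-1 terms.)
Upper bound: T is a sum of 3 rank-1 terms, T = [1, -2] ⊗ [1, -1, 0] ⊗ [-4, 0, -2] + [1, 0] ⊗ [2, 2, -1] ⊗ [-2, 0, 2] + [1, 2] ⊗ [1, -1, 1] ⊗ [1, -2, -2] (written with every a and b primitive with positive leading entry and the scale carried by c; CP decompositions are not unique, and this one is verified by expanding entrywise), so rank(T) ≤ 3.
These bounds meet, so rank(T) = 3.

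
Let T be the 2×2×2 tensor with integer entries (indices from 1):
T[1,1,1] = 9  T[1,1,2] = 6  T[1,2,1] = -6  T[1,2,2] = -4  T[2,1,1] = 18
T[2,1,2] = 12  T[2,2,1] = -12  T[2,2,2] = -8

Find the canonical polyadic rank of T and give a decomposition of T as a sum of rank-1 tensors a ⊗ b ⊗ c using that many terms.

rank(T) = 1

Lower bound: T ≠ 0 (e.g. T[1,1,1] = 9), so rank(T) ≥ 1.
Upper bound: the mode-1 fibre T[:,1,1] = [9, 18] gives a = (1, 2) (primitive direction); the mode-2 fibre T[1,:,1] = [9, -6] gives b = (3, -2); then c[k] = T[1,1,k] / (a[1]·b[1]) = [9, 6] / 3 = (3, 2).
Expanding (1, 2) ⊗ (3, -2) ⊗ (3, 2) reproduces all 8 entries of T, so T = (1, 2) ⊗ (3, -2) ⊗ (3, 2) and rank(T) ≤ 1.
These bounds meet, so rank(T) = 1.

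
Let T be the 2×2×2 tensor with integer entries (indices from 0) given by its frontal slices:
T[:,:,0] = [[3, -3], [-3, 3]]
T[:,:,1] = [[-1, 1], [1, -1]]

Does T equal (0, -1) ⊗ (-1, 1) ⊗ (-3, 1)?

No

Reconstruct entry (0,0,0) from the claimed factors: Σₗ aₗ[0]bₗ[0]cₗ[0] = (0)·(-1)·(-3) = 0, but T[0,0,0] = 3. The claim is false.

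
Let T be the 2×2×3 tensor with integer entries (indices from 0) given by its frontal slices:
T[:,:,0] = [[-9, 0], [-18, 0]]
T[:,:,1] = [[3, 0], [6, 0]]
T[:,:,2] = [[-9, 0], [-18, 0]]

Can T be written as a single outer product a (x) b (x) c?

If T = a (x) b (x) c then every fibre of T is a multiple of the corresponding factor, so read the factors off the fibres through the nonzero entry T[0,0,0] = -9.
The mode-1 fibre T[:,0,0] = [-9, -18] gives a = [1, 2] (primitive direction); the mode-2 fibre T[0,:,0] = [-9, 0] gives b = [1, 0]; then c[k] = T[0,0,k] / (a[0]·b[0]) = [-9, 3, -9] / 1 = [-9, 3, -9].
Expanding [1, 2] (x) [1, 0] (x) [-9, 3, -9] reproduces all 12 entries of T, so T = [1, 2] (x) [1, 0] (x) [-9, 3, -9] and rank(T) ≤ 1.
Equivalently every frontal slice T[:,:,k] is c[k] times the rank-1 matrix [1, 2] (x) [1, 0]. So T has rank 1 (it is nonzero).

Yes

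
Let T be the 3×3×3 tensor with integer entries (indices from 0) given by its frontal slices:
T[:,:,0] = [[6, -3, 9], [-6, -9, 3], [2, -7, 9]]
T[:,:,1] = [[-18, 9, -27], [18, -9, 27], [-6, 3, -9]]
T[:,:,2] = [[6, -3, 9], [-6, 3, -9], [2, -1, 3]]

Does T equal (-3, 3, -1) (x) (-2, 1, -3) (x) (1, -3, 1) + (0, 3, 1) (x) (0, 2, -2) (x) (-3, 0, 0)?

Reconstruct entry (1,1,0) from the claimed factors: Σₗ aₗ[1]bₗ[1]cₗ[0] = (3)·(1)·(1) + (3)·(2)·(-3) = -15, but T[1,1,0] = -9. The claim is false.

No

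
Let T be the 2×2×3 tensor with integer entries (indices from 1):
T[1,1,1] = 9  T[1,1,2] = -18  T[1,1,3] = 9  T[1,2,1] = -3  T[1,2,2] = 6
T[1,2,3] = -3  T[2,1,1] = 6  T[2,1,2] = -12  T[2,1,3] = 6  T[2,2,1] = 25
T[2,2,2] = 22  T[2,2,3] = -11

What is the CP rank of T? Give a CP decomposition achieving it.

Lower bound: in the mode-1 unfolding of T (rows indexed by i, columns by (j,k)) the 2×2 minor on rows i ∈ {1, 2}, columns (j,k) ∈ {(1,1), (2,1)} is det [[9, -3], [6, 25]] = 243 ≠ 0, so that unfolding has rank ≥ 2 and hence rank(T) ≥ 2 (CP rank is at least every unfolding rank, though it can be larger).
Upper bound: with S_k = T[:,:,k], the two rank-1 terms a₁b₁ᵀ, a₂b₂ᵀ are the rank-1 members of the pencil x·S₁ + y·S₂.
det(x·S₁ + y·S₂) is 243·x² − 324·xy − 324·y² = 81·(x − 2·y)(3·x + 2·y), vanishing at (x:y) = (2:1) and (2:-3).
M₁ = 2·S₁ + S₂ = [[0, 0], [0, 72]] = 72·[0, 1][0, 1]ᵀ and M₂ = 2·S₁ − 3·S₂ = [[72, -24], [48, -16]] = 8·[3, 2][3, -1]ᵀ, so take a₁ = [0, 1], b₁ = [0, 1], a₂ = [3, 2], b₂ = [3, -1].
Each slice is an integer combination of E₁ = a₁b₁ᵀ and E₂ = a₂b₂ᵀ: S₁ = 27·E₁ + E₂, S₂ = 18·E₁ − 2·E₂, S₃ = −9·E₁ + E₂; reading off coefficients, c₁ = [27, 18, -9] and c₂ = [1, -2, 1].
Hence T = [0, 1] ∘ [0, 1] ∘ [27, 18, -9] + [3, 2] ∘ [3, -1] ∘ [1, -2, 1], so rank(T) ≤ 2.
These bounds meet, so rank(T) = 2.

rank(T) = 2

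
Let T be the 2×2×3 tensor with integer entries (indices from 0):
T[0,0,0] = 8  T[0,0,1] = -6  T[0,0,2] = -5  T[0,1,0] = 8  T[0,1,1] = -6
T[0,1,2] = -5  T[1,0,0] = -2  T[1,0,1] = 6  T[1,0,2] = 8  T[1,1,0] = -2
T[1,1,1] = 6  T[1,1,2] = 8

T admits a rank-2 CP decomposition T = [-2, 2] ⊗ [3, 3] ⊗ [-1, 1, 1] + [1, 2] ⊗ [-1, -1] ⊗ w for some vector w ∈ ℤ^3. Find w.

w = [-2, 0, -1]

Subtract the known terms from T to get the rank-1 residual R = [1, 2] ⊗ [-1, -1] ⊗ w, so R[i,j,k] = a[i]·b[j]·w[k]. Pick indices with nonzero a[0]·b[0] = (1)·(-1) = -1. Only the fibre through (0,0,·) is needed: R[0,0,:] = T[0,0,:] − Σₗ aₗ[0]bₗ[0]cₗ = [8, -6, -5] − (-2)·(3)·[-1, 1, 1] = [2, 0, 1]. Then w[k] = R[0,0,k] / -1 for each k, giving w = [2, 0, 1] / -1 = [-2, 0, -1].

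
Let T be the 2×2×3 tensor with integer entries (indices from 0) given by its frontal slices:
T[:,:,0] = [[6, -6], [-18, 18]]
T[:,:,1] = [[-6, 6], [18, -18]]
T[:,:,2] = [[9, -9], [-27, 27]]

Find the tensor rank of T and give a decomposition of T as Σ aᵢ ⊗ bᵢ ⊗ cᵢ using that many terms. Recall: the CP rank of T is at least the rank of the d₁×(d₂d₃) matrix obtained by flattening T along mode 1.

Lower bound: T ≠ 0 (e.g. T[0,0,0] = 6), so rank(T) ≥ 1.
Upper bound: if T = a ⊗ b ⊗ c then every fibre of T is a multiple of the corresponding factor, so read the factors off the fibres through the nonzero entry T[0,0,0] = 6.
The mode-1 fibre T[:,0,0] = [6, -18] gives a = [1, -3] (primitive direction); the mode-2 fibre T[0,:,0] = [6, -6] gives b = [1, -1]; then c[k] = T[0,0,k] / (a[0]·b[0]) = [6, -6, 9] / 1 = [6, -6, 9].
Expanding [1, -3] ⊗ [1, -1] ⊗ [6, -6, 9] reproduces all 12 entries of T, so T = [1, -3] ⊗ [1, -1] ⊗ [6, -6, 9] and rank(T) ≤ 1.
These bounds meet, so rank(T) = 1.
Check entry T[0,1,2] = -9: (1)·(-1)·(9) = -9.

rank(T) = 1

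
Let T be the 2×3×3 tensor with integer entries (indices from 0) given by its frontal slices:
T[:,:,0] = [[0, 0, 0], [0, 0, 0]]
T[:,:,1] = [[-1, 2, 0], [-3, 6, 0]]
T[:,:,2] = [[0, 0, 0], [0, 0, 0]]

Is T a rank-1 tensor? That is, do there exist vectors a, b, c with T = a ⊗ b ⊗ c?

The mode-1 fibre T[:,0,1] = [-1, -3] gives a = (1, 3) (primitive direction); the mode-2 fibre T[0,:,1] = [-1, 2, 0] gives b = (1, -2, 0); then c[k] = T[0,0,k] / (a[0]·b[0]) = [0, -1, 0] / 1 = (0, -1, 0).
Expanding (1, 3) ⊗ (1, -2, 0) ⊗ (0, -1, 0) reproduces all 18 entries of T, so T = (1, 3) ⊗ (1, -2, 0) ⊗ (0, -1, 0) and rank(T) ≤ 1.
Equivalently every frontal slice T[:,:,k] is c[k] times the rank-1 matrix (1, 3) ⊗ (1, -2, 0). So T has rank 1 (it is nonzero).

Yes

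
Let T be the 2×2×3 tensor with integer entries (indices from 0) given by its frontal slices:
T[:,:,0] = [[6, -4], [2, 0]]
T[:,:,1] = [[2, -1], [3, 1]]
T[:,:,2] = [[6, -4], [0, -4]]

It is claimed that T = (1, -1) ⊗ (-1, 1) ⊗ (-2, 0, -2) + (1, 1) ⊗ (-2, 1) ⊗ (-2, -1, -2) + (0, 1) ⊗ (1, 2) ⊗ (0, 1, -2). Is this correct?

Yes

Reconstruct entrywise from the claimed factors. For example, T[0,1,1] = -1 and Σₗ aₗ[0]bₗ[1]cₗ[1] = (1)·(1)·(0) + (1)·(1)·(-1) + (0)·(2)·(1) = -1; checking all 12 entries, every one matches. The claim holds.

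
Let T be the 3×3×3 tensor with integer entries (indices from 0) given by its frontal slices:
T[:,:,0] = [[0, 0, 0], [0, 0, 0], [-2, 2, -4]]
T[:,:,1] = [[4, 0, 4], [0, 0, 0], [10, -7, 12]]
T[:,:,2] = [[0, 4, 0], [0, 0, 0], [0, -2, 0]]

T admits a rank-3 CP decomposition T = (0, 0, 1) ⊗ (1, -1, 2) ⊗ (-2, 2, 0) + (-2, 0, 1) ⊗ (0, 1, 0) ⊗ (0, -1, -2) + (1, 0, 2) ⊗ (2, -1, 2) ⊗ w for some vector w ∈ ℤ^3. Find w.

Subtract the known terms from T to get the rank-1 residual R = (1, 0, 2) ⊗ (2, -1, 2) ⊗ w, so R[i,j,k] = a[i]·b[j]·w[k]. Pick indices with nonzero a[0]·b[0] = (1)·(2) = 2. Only the fibre through (0,0,·) is needed: R[0,0,:] = T[0,0,:] − Σₗ aₗ[0]bₗ[0]cₗ = [0, 4, 0] − (0)·(1)·(-2, 2, 0) − (-2)·(0)·(0, -1, -2) = [0, 4, 0]. Then w[k] = R[0,0,k] / 2 for each k, giving w = [0, 4, 0] / 2 = (0, 2, 0).

w = (0, 2, 0)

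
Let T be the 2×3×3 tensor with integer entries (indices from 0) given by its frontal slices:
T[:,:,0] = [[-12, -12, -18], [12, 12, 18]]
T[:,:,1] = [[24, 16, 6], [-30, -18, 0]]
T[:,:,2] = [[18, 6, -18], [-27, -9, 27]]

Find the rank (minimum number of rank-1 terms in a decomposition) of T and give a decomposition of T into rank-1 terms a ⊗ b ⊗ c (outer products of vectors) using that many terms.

rank(T) = 2

Lower bound: the mode-3 unfolding of T (rows indexed by k, columns by (i,j) = (0,0), (0,1), (0,2), (1,0), (1,1), (1,2)) is [[-12, -12, -18, 12, 12, 18], [24, 16, 6, -30, -18, 0], [18, 6, -18, -27, -9, 27]].
There the 2×2 minor on rows k ∈ {0, 1}, columns (i,j) ∈ {(0,0), (0,1)} is det [[-12, -12], [24, 16]] = 96 ≠ 0, so this unfolding has rank ≥ 2; CP rank is at least every unfolding rank, so rank(T) ≥ 2. (This is only a lower bound: in general the CP rank may exceed every unfolding rank, so we still need to exhibit 2 rank-1 terms summing to T.)
Upper bound — finding two terms. Write S_k = T[:,:,k] for the frontal slices: S₀ = [[-12, -12, -18], [12, 12, 18]], S₁ = [[24, 16, 6], [-30, -18, 0]], S₂ = [[18, 6, -18], [-27, -9, 27]].
If T = a₁ ⊗ b₁ ⊗ c₁ + a₂ ⊗ b₂ ⊗ c₂ then each S_k = c₁[k]·a₁b₁ᵀ + c₂[k]·a₂b₂ᵀ. S₀ and S₁ are linearly independent, so a₁b₁ᵀ and a₂b₂ᵀ must span the same plane of matrices: they are the rank-1 matrices of the form x·S₀ + y·S₁.
The 2×2 minor of x·S₀ + y·S₁ on rows {0,1}, columns {0,1} is −48·xy + 48·y² = (-48)·(x − y)(y), vanishing at (x:y) = (1:1) and (1:0).
M₁ = S₀ + S₁ = [[12, 4, -12], [-18, -6, 18]] = 2·[2, -3][3, 1, -3]ᵀ and M₂ = S₀ = [[-12, -12, -18], [12, 12, 18]] = (-6)·[1, -1][2, 2, 3]ᵀ, so take a₁ = [2, -3], b₁ = [3, 1, -3], a₂ = [1, -1], b₂ = [2, 2, 3].
Each slice is an integer combination of E₁ = a₁b₁ᵀ and E₂ = a₂b₂ᵀ: S₀ = −6·E₂, S₁ = 2·E₁ + 6·E₂, S₂ = 3·E₁; reading off coefficients, c₁ = [0, 2, 3] and c₂ = [-6, 6, 0].
Hence T = [2, -3] ⊗ [3, 1, -3] ⊗ [0, 2, 3] + [1, -1] ⊗ [2, 2, 3] ⊗ [-6, 6, 0], so rank(T) ≤ 2.
These bounds meet, so rank(T) = 2.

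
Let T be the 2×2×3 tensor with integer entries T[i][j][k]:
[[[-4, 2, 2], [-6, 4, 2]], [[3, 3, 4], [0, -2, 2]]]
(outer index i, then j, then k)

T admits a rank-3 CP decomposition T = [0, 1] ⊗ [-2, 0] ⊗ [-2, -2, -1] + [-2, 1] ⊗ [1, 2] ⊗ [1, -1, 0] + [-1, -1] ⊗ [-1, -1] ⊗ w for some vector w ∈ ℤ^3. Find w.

w = [-2, 0, 2]

Subtract the known terms from T to get the rank-1 residual R = [-1, -1] ⊗ [-1, -1] ⊗ w, so R[i,j,k] = a[i]·b[j]·w[k]. Pick indices with nonzero a[0]·b[0] = (-1)·(-1) = 1. Only the fibre through (0,0,·) is needed: R[0,0,:] = T[0,0,:] − Σₗ aₗ[0]bₗ[0]cₗ = [-4, 2, 2] − (0)·(-2)·[-2, -2, -1] − (-2)·(1)·[1, -1, 0] = [-2, 0, 2]. Then w[k] = R[0,0,k] / 1 for each k, giving w = [-2, 0, 2] / 1 = [-2, 0, 2].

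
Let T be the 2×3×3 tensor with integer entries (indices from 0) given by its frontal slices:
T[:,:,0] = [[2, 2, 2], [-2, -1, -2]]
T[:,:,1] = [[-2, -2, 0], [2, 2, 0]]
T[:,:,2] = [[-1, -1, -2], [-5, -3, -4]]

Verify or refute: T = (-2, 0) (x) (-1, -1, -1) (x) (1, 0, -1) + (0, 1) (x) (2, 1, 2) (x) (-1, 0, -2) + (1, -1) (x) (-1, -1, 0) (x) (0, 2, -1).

Yes

Reconstruct entrywise from the claimed factors. For example, T[0,1,2] = -1 and Σₗ aₗ[0]bₗ[1]cₗ[2] = (-2)·(-1)·(-1) + (0)·(1)·(-2) + (1)·(-1)·(-1) = -1; checking all 18 entries, every one matches. The claim holds.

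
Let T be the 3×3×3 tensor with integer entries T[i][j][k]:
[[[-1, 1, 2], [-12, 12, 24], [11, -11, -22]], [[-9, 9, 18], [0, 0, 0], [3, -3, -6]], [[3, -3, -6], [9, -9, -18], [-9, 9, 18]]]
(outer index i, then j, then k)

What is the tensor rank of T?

Lower bound: the mode-2 unfolding of T (rows indexed by j, columns by (i,k) = (0,0), (0,1), (0,2), (1,0), (1,1), (1,2), (2,0), (2,1), (2,2)) is [[-1, 1, 2, -9, 9, 18, 3, -3, -6], [-12, 12, 24, 0, 0, 0, 9, -9, -18], [11, -11, -22, 3, -3, -6, -9, 9, 18]].
There the 2×2 minor on rows j ∈ {0, 1}, columns (i,k) ∈ {(0,0), (1,0)} is det [[-1, -9], [-12, 0]] = -108 ≠ 0, so this unfolding has rank ≥ 2; CP rank is at least every unfolding rank, so rank(T) ≥ 2. (This is only a lower bound: in general the CP rank may exceed every unfolding rank, so we still need to exhibit 2 rank-1 terms summing to T.)
Upper bound — finding two terms. Every mode-3 slice of T is a multiple of one matrix: T[:,:,k] = c[k]·M with c = [1, -1, -2] and M = [[-1, -12, 11], [-9, 0, 3], [3, 9, -9]] (rows indexed by i, columns by j). So it suffices to write M as a sum of two rank-1 matrices.
The rows of M satisfy (row 1) = −3·(row 0) − 4·(row 2), so splitting by rows, M = [1, -3, 0][-1, -12, 11]ᵀ + [0, -4, 1][3, 9, -9]ᵀ.
Hence T = [1, -3, 0] ⊗ [-1, -12, 11] ⊗ [1, -1, -2] + [0, -4, 1] ⊗ [3, 9, -9] ⊗ [1, -1, -2], so rank(T) ≤ 2.
These bounds meet, so rank(T) = 2.
Check entry T[2,2,0] = -9: (0)·(11)·(1) + (1)·(-9)·(1) = -9.

2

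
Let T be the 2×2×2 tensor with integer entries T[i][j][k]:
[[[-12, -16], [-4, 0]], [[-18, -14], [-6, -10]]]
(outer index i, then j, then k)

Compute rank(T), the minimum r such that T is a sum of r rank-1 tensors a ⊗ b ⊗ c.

2

Lower bound: the mode-3 unfolding of T (rows indexed by k, columns by (i,j) = (0,0), (0,1), (1,0), (1,1)) is [[-12, -4, -18, -6], [-16, 0, -14, -10]].
There the 2×2 minor on rows k ∈ {0, 1}, columns (i,j) ∈ {(0,0), (0,1)} is det [[-12, -4], [-16, 0]] = -64 ≠ 0, so this unfolding has rank ≥ 2; CP rank is at least every unfolding rank, so rank(T) ≥ 2. (This is only a lower bound: in general the CP rank may exceed every unfolding rank, so we still need to exhibit 2 rank-1 terms summing to T.)
Upper bound — finding two terms. Write S_k = T[:,:,k] for the frontal slices: S₀ = [[-12, -4], [-18, -6]], S₁ = [[-16, 0], [-14, -10]].
If T = a₁ ⊗ b₁ ⊗ c₁ + a₂ ⊗ b₂ ⊗ c₂ then each S_k = c₁[k]·a₁b₁ᵀ + c₂[k]·a₂b₂ᵀ. S₀ and S₁ are linearly independent, so a₁b₁ᵀ and a₂b₂ᵀ must span the same plane of matrices: they are the rank-1 matrices of the form x·S₀ + y·S₁.
det(x·S₀ + y·S₁) is 160·xy + 160·y² = 160·(y)(x + y), vanishing at (x:y) = (1:0) and (1:-1).
M₁ = S₀ = [[-12, -4], [-18, -6]] = (-2)·[2, 3][3, 1]ᵀ and M₂ = S₀ − S₁ = [[4, -4], [-4, 4]] = 4·[1, -1][1, -1]ᵀ, so take a₁ = [2, 3], b₁ = [3, 1], a₂ = [1, -1], b₂ = [1, -1].
Each slice is an integer combination of E₁ = a₁b₁ᵀ and E₂ = a₂b₂ᵀ: S₀ = −2·E₁, S₁ = −2·E₁ − 4·E₂; reading off coefficients, c₁ = [-2, -2] and c₂ = [0, -4].
Hence T = [2, 3] ⊗ [3, 1] ⊗ [-2, -2] + [1, -1] ⊗ [1, -1] ⊗ [0, -4], so rank(T) ≤ 2.
These bounds meet, so rank(T) = 2.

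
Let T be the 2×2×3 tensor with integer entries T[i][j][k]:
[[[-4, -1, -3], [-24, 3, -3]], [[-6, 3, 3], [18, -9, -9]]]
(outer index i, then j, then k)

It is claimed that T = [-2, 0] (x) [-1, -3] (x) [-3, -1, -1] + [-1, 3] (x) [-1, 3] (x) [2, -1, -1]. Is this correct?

Reconstruct entry (0,0,1) from the claimed factors: Σₗ aₗ[0]bₗ[0]cₗ[1] = (-2)·(-1)·(-1) + (-1)·(-1)·(-1) = -3, but T[0,0,1] = -1. The claim is false.

No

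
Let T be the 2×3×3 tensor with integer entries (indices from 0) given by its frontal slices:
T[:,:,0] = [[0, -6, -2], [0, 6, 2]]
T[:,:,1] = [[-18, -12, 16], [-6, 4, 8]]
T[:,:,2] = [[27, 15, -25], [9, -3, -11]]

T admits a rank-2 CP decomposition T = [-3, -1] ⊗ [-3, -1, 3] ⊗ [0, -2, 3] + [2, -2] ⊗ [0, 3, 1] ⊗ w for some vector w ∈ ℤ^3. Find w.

w = [-1, -1, 1]

Subtract the known terms from T to get the rank-1 residual R = [2, -2] ⊗ [0, 3, 1] ⊗ w, so R[i,j,k] = a[i]·b[j]·w[k]. Pick indices with nonzero a[0]·b[1] = (2)·(3) = 6. Only the fibre through (0,1,·) is needed: R[0,1,:] = T[0,1,:] − Σₗ aₗ[0]bₗ[1]cₗ = [-6, -12, 15] − (-3)·(-1)·[0, -2, 3] = [-6, -6, 6]. Then w[k] = R[0,1,k] / 6 for each k, giving w = [-6, -6, 6] / 6 = [-1, -1, 1].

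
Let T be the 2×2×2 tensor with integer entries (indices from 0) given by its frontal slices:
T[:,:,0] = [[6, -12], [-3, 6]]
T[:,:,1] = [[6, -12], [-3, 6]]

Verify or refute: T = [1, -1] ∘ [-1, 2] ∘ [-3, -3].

No

Reconstruct entry (0,0,0) from the claimed factors: Σₗ aₗ[0]bₗ[0]cₗ[0] = (1)·(-1)·(-3) = 3, but T[0,0,0] = 6. The claim is false.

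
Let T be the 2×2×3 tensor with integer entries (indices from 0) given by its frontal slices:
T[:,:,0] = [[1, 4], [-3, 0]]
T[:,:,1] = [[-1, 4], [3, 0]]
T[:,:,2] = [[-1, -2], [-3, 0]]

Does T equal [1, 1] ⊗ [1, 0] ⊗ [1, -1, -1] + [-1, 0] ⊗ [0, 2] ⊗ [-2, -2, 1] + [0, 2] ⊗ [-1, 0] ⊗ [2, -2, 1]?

Yes

Reconstruct entrywise from the claimed factors. For example, T[1,1,2] = 0 and Σₗ aₗ[1]bₗ[1]cₗ[2] = (1)·(0)·(-1) + (0)·(2)·(1) + (2)·(0)·(1) = 0; checking all 12 entries, every one matches. The claim holds.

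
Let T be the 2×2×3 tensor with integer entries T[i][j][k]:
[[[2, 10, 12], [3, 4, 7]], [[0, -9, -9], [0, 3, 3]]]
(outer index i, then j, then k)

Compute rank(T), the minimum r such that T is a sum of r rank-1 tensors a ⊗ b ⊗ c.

Lower bound: the mode-1 unfolding of T (rows indexed by i, columns by (j,k) = (0,0), (0,1), (0,2), (1,0), (1,1), (1,2)) is [[2, 10, 12, 3, 4, 7], [0, -9, -9, 0, 3, 3]].
There the 2×2 minor on rows i ∈ {0, 1}, columns (j,k) ∈ {(0,0), (0,1)} is det [[2, 10], [0, -9]] = -18 ≠ 0, so this unfolding has rank ≥ 2; CP rank is at least every unfolding rank, so rank(T) ≥ 2. (Flattening ranks never certify an upper bound on CP rank; for that we must actually write T with 2 rank-1 terms.)
Upper bound — finding two terms. Write S_k = T[:,:,k] for the frontal slices: S₀ = [[2, 3], [0, 0]], S₁ = [[10, 4], [-9, 3]], S₂ = [[12, 7], [-9, 3]].
If T = a₁ ⊗ b₁ ⊗ c₁ + a₂ ⊗ b₂ ⊗ c₂ then each S_k = c₁[k]·a₁b₁ᵀ + c₂[k]·a₂b₂ᵀ. S₀ and S₁ are linearly independent, so a₁b₁ᵀ and a₂b₂ᵀ must span the same plane of matrices: they are the rank-1 matrices of the form x·S₀ + y·S₁.
det(x·S₀ + y·S₁) is 33·xy + 66·y² = 33·(x + 2·y)(y), vanishing at (x:y) = (2:-1) and (1:0).
M₁ = 2·S₀ − S₁ = [[-6, 2], [9, -3]] = −[2, -3][3, -1]ᵀ and M₂ = S₀ = [[2, 3], [0, 0]] = [1, 0][2, 3]ᵀ, so take a₁ = [2, -3], b₁ = [3, -1], a₂ = [1, 0], b₂ = [2, 3].
Each slice is an integer combination of E₁ = a₁b₁ᵀ and E₂ = a₂b₂ᵀ: S₀ = E₂, S₁ = E₁ + 2·E₂, S₂ = E₁ + 3·E₂; reading off coefficients, c₁ = [0, 1, 1] and c₂ = [1, 2, 3].
Hence T = [2, -3] ⊗ [3, -1] ⊗ [0, 1, 1] + [1, 0] ⊗ [2, 3] ⊗ [1, 2, 3], so rank(T) ≤ 2.
These bounds meet, so rank(T) = 2.

2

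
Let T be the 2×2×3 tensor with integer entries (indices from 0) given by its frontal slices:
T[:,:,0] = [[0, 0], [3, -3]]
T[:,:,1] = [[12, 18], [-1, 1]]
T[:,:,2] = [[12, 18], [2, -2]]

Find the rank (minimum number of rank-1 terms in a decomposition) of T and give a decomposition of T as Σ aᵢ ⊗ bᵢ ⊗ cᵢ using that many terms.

rank(T) = 2

Lower bound: in the mode-3 unfolding of T (rows indexed by k, columns by (i,j)) the 2×2 minor on rows k ∈ {0, 1}, columns (i,j) ∈ {(0,0), (1,0)} is det [[0, 3], [12, -1]] = -36 ≠ 0, so that unfolding has rank ≥ 2 and hence rank(T) ≥ 2 (CP rank is at least every unfolding rank, though it can be larger).
Upper bound: with S_k = T[:,:,k], the two rank-1 terms a₁b₁ᵀ, a₂b₂ᵀ are the rank-1 members of the pencil x·S₀ + y·S₁.
det(x·S₀ + y·S₁) is −90·xy + 30·y² = (-30)·(3·x − y)(y), vanishing at (x:y) = (1:3) and (1:0).
M₁ = S₀ + 3·S₁ = [[36, 54], [0, 0]] = 18·[1, 0][2, 3]ᵀ and M₂ = S₀ = [[0, 0], [3, -3]] = 3·[0, 1][1, -1]ᵀ, so take a₁ = [1, 0], b₁ = [2, 3], a₂ = [0, 1], b₂ = [1, -1].
Each slice is an integer combination of E₁ = a₁b₁ᵀ and E₂ = a₂b₂ᵀ: S₀ = 3·E₂, S₁ = 6·E₁ − E₂, S₂ = 6·E₁ + 2·E₂; reading off coefficients, c₁ = [0, 6, 6] and c₂ = [3, -1, 2].
Hence T = [1, 0] ⊗ [2, 3] ⊗ [0, 6, 6] + [0, 1] ⊗ [1, -1] ⊗ [3, -1, 2], so rank(T) ≤ 2.
These bounds meet, so rank(T) = 2.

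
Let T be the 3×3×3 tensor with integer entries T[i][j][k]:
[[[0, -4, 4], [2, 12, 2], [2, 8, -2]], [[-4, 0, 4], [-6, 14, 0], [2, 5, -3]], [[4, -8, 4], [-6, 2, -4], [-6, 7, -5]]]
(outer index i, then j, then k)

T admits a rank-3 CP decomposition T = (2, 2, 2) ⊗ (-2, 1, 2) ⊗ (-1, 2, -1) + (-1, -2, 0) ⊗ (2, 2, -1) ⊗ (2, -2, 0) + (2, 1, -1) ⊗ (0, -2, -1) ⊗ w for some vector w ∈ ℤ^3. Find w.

Subtract the known terms from T to get the rank-1 residual R = (2, 1, -1) ⊗ (0, -2, -1) ⊗ w, so R[i,j,k] = a[i]·b[j]·w[k]. Pick indices with nonzero a[0]·b[1] = (2)·(-2) = -4. Only the fibre through (0,1,·) is needed: R[0,1,:] = T[0,1,:] − Σₗ aₗ[0]bₗ[1]cₗ = [2, 12, 2] − (2)·(1)·(-1, 2, -1) − (-1)·(2)·(2, -2, 0) = [8, 4, 4]. Then w[k] = R[0,1,k] / -4 for each k, giving w = [8, 4, 4] / -4 = (-2, -1, -1).

w = (-2, -1, -1)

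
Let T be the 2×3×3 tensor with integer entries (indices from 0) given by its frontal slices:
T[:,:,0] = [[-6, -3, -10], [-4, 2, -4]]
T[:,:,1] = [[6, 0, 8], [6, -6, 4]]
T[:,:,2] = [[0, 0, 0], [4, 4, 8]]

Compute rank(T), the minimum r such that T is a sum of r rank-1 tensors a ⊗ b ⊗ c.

3

Lower bound: the mode-3 unfolding of T (rows indexed by k, columns by (i,j) = (0,0), (0,1), (0,2), (1,0), (1,1), (1,2)) is [[-6, -3, -10, -4, 2, -4], [6, 0, 8, 6, -6, 4], [0, 0, 0, 4, 4, 8]].
There the 3×3 minor on rows k ∈ {0, 1, 2}, columns (i,j) ∈ {(0,0), (0,1), (1,0)} is det [[-6, -3, -4], [6, 0, 6], [0, 0, 4]] = 72 ≠ 0, so this unfolding has rank ≥ 3; CP rank is at least every unfolding rank, so rank(T) ≥ 3. (This is only a lower bound: in general the CP rank may exceed every unfolding rank, so we still need to exhibit 3 rank-1 terms summing to T.)
Upper bound: T is a sum of 3 rank-1 terms, T = [1, -1] ⊗ [1, 1, 2] ⊗ [-2, 2, -2] + [1, 1] ⊗ [1, 1, 2] ⊗ [-2, 0, 2] + [1, 2] ⊗ [2, -1, 2] ⊗ [-1, 2, 0] (one valid choice — decompositions are not unique — normalised so each a, b is primitive with positive first nonzero entry; check it by expanding all entries), so rank(T) ≤ 3.
These bounds meet, so rank(T) = 3.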